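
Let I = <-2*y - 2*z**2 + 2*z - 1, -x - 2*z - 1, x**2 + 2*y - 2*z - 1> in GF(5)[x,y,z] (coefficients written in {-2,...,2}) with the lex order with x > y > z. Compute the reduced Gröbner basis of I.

G = {x + 2*z + 1, y + 2*z + 1, z**2 + 2*z + 2}

f_1 = -2*y - 2*z**2 + 2*z - 1, LT = y.
f_2 = -x - 2*z - 1, LT = x.
f_3 = x**2 + 2*y - 2*z - 1, LT = x**2.

S(f_2,f_3): lcm = x**2. S = 2*x*z + x - 2*y + 2*z + 1.
  leading term x*z: subtract (-2*z)·f_2 from 2*x*z + x - 2*y + 2*z + 1 → x - 2*y + z**2 + 1
  leading term x: subtract (-1)·f_2 from x - 2*y + z**2 + 1 → -2*y + z**2 - 2*z
  leading term y: subtract (1)·f_1 from -2*y + z**2 - 2*z → -2*z**2 + z + 1
  leading term z**2: no divisor's leading term divides it; move -2*z**2 to the remainder.
  leading term z: no divisor's leading term divides it; move z to the remainder.
  leading term 1: no divisor's leading term divides it; move 1 to the remainder.
  remainder -2*z**2 + z + 1 ≠ 0; add g_4 = -2*z**2 + z + 1 to the basis.

The other S-polynomials (S(f_1,f_2), S(f_1,f_3), S(f_1,g_4), S(f_2,g_4), S(f_3,g_4)) all reduce to 0 modulo the current basis, so we have a Gröbner basis.
Inter-reduce: drop elements whose leading term is divisible by another's, tail-reduce, and make monic.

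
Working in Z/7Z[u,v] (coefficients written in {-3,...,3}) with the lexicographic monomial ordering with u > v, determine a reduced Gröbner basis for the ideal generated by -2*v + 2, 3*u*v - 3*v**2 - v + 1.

G = {u - 1, v - 1}

f_1 = -2*v + 2, LT = v.
f_2 = 3*u*v - 3*v**2 - v + 1, LT = u*v.

S(f_1,f_2): lcm = u*v. S = -u + v**2 - 2*v + 2.
  reduce S modulo (f_1, f_2):
  remainder -u + 1 ≠ 0; add g_3 = -u + 1 to the basis.

The other S-polynomials (S(f_1,g_3), S(f_2,g_3)) all reduce to 0 modulo the current basis, so we have a Gröbner basis.
Inter-reduce: drop elements whose leading term is divisible by another's, tail-reduce, and make monic.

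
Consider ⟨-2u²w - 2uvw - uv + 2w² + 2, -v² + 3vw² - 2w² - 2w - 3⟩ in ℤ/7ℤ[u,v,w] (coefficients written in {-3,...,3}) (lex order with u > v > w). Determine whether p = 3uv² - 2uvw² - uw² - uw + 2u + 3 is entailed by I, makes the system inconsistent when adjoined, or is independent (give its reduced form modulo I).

Adjoining 3uv² - 2uvw² - uw² - uw + 2u + 3 makes the ideal the whole ring: the system is inconsistent.

First compute the reduced Gröbner basis of I by Buchberger's algorithm.
f_1 = -2u²w - 2uvw - uv + 2w² + 2, LT = u²w.
f_2 = -v² + 3vw² - 2w² - 2w - 3, LT = v².

The S-polynomials (S(f_1,f_2)) all reduce to 0 modulo the current basis, so we have a Gröbner basis.
Inter-reduce: drop elements whose leading term is divisible by another's, tail-reduce, and make monic.
Reduced Gröbner basis: {u²w + uvw - 3uv - w² - 1, v² - 3vw² + 2w² + 2w + 3}.
Label its elements g_1 = u²w + uvw - 3uv - w² - 1, g_2 = v² - 3vw² + 2w² + 2w + 3.

Reduce p = 3uv² - 2uvw² - uw² - uw + 2u + 3 modulo G:
  leading term uv²: subtract (3u)·g_2 from 3uv² - 2uvw² - uw² - uw + 2u + 3 → 3
  leading term 1: no divisor's leading term divides it; move 3 to the remainder.
  normal form = 3.
The normal form is nonzero, so p ∉ I. Since p minus its normal form lies in I, I + (p) = I + (r) where r = 3; decide whether this ideal is the whole ring.
Here r = 3 is a nonzero constant, hence a unit: 1 ∈ I + (p), the Gröbner basis of I + (p) is {1}, and the enlarged system has no common solution — adjoining p is inconsistent.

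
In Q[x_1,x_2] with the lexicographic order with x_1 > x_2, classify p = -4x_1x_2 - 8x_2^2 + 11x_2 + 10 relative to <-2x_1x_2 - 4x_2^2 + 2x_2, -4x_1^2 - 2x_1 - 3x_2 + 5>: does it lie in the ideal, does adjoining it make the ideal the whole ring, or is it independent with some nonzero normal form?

Adjoining -4x_1x_2 - 8x_2^2 + 11x_2 + 10 makes the ideal the whole ring: the system is inconsistent.

First compute the reduced Gröbner basis of I by Buchberger's algorithm.
f_1 = -2x_1x_2 - 4x_2^2 + 2x_2, LT = x_1x_2.
f_2 = -4x_1^2 - 2x_1 - 3x_2 + 5, LT = x_1^2.

S(f_1,f_2): lcm = x_1^2x_2. S = 2x_1x_2^2 - 3/2x_1x_2 - 3/4x_2^2 + 5/4x_2.
  reduce S modulo (f_1, f_2):
  remainder -4x_2^3 + 17/4x_2^2 - 1/4x_2 ≠ 0; add h_3 = -4x_2^3 + 17/4x_2^2 - 1/4x_2 to the basis.

The other S-polynomials (S(f_1,h_3), S(f_2,h_3)) all reduce to 0 modulo the current basis, so we have a Gröbner basis.
Inter-reduce: drop elements whose leading term is divisible by another's, tail-reduce, and make monic.
Reduced Gröbner basis: {x_1^2 + 1/2x_1 + 3/4x_2 - 5/4, x_1x_2 + 2x_2^2 - x_2, x_2^3 - 17/16x_2^2 + 1/16x_2}.
Label its elements g_1 = x_1^2 + 1/2x_1 + 3/4x_2 - 5/4, g_2 = x_1x_2 + 2x_2^2 - x_2, g_3 = x_2^3 - 17/16x_2^2 + 1/16x_2.

Reduce p = -4x_1x_2 - 8x_2^2 + 11x_2 + 10 modulo G:
  leading term x_1x_2: subtract (-4)·g_2 from -4x_1x_2 - 8x_2^2 + 11x_2 + 10 → 7x_2 + 10
  leading term x_2: no divisor's leading term divides it; move 7x_2 to the remainder.
  leading term 1: no divisor's leading term divides it; move 10 to the remainder.
  normal form = 7x_2 + 10.
The normal form is nonzero, so p ∉ I. Since p minus its normal form lies in I, I + (p) = I + (r) where r = 7x_2 + 10; decide whether this ideal is the whole ring.
Run Buchberger on G together with r (pairs among the g_i already reduce to 0 since G is a Gröbner basis):
g_1 = x_1^2 + 1/2x_1 + 3/4x_2 - 5/4, LT = x_1^2.
g_2 = x_1x_2 + 2x_2^2 - x_2, LT = x_1x_2.
g_3 = x_2^3 - 17/16x_2^2 + 1/16x_2, LT = x_2^3.
r = 7x_2 + 10, LT = x_2.

S(g_2,r): lcm = x_1x_2. S = -10/7x_1 + 2x_2^2 - x_2.
  reduce S modulo (g_1, g_2, g_3, r):
  remainder -10/7x_1 + 270/49 ≠ 0; add m_5 = -10/7x_1 + 270/49 to the basis.

S(g_3,r): lcm = x_2^3. S = -279/112x_2^2 + 1/16x_2.
  reduce S modulo (g_1, g_2, g_3, r, m_5):
  remainder -14195/2744 ≠ 0; add m_6 = -14195/2744 to the basis.

The other S-polynomials (S(g_1,g_2), S(g_1,g_3), S(g_1,r), S(g_2,g_3), S(g_1,m_5), S(g_2,m_5), S(g_3,m_5), S(r,m_5), S(g_1,m_6), S(g_2,m_6), S(g_3,m_6), S(r,m_6), S(m_5,m_6)) all reduce to 0 modulo the current basis, so we have a Gröbner basis.
Inter-reduce: drop elements whose leading term is divisible by another's, tail-reduce, and make monic.
Reduced Gröbner basis: {1}.
The reduced Gröbner basis of I + (p) is {1}: the ideal is the whole ring, so the enlarged system has no common solution — adjoining p is inconsistent.

The remainder on division by a Gröbner basis is unique — it is the normal form.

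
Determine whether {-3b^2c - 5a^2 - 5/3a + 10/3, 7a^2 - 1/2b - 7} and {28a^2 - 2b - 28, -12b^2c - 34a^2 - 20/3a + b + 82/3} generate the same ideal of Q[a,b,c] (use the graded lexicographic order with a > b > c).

Yes, the ideals are equal.

For a fixed monomial order, each ideal has a unique reduced Gröbner basis; comparing bases decides equality.
Buchberger on the first generating set:
f_1 = -3b^2c - 5a^2 - 5/3a + 10/3, LT = b^2c.
f_2 = 7a^2 - 1/2b - 7, LT = a^2.

S(f_1,f_2): leading monomials are coprime, so the S-polynomial reduces to 0 (Buchberger's first criterion).
Every S-polynomial of the final basis reduces to 0, so we have a Gröbner basis.
Inter-reduce: drop elements whose leading term is divisible by another's, tail-reduce, and make monic.
Reduced Gröbner basis: {b^2c + 5/9a + 5/42b + 5/9, a^2 - 1/14b - 1}.

Buchberger on the second generating set:
h_1 = 28a^2 - 2b - 28, LT = a^2.
h_2 = -12b^2c - 34a^2 - 20/3a + b + 82/3, LT = b^2c.

S(h_1,h_2): leading monomials are coprime, so the S-polynomial reduces to 0 (Buchberger's first criterion).
Every S-polynomial of the final basis reduces to 0, so we have a Gröbner basis.
Inter-reduce: drop elements whose leading term is divisible by another's, tail-reduce, and make monic.
Reduced Gröbner basis: {b^2c + 5/9a + 5/42b + 5/9, a^2 - 1/14b - 1}.

Same reduced basis, so the two generating sets span the same ideal.
The choice of monomial ordering does not affect the verdict — as long as both bases are computed under the same ordering, their equality decides ideal equality.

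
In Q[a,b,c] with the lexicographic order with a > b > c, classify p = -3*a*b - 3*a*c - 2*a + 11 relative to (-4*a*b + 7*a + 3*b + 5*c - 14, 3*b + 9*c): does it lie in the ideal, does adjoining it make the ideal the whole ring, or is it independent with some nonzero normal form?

First compute the reduced Gröbner basis of I by Buchberger's algorithm.
f_1 = -4*a*b + 7*a + 3*b + 5*c - 14, LT = a*b.
f_2 = 3*b + 9*c, LT = b.

S(f_1,f_2): lcm = a*b. S = -3*a*c - 7/4*a - 3/4*b - 5/4*c + 7/2.
  leading term a*c: no divisor's leading term divides it; move -3*a*c to the remainder.
  leading term a: no divisor's leading term divides it; move -7/4*a to the remainder.
  leading term b: subtract (-1/4)·f_2 from -3/4*b - 5/4*c + 7/2 → c + 7/2
  leading term c: no divisor's leading term divides it; move c to the remainder.
  leading term 1: no divisor's leading term divides it; move 7/2 to the remainder.
  remainder -3*a*c - 7/4*a + c + 7/2 ≠ 0; add h_3 = -3*a*c - 7/4*a + c + 7/2 to the basis.

The other S-polynomials (S(f_1,h_3), S(f_2,h_3)) all reduce to 0 modulo the current basis, so we have a Gröbner basis.
Inter-reduce: drop elements whose leading term is divisible by another's, tail-reduce, and make monic.
Reduced Gröbner basis: {a*c + 7/12*a - 1/3*c - 7/6, b + 3*c}.
Label its elements g_1 = a*c + 7/12*a - 1/3*c - 7/6, g_2 = b + 3*c.

Reduce p = -3*a*b - 3*a*c - 2*a + 11 modulo G:
  leading term a*b: subtract (-3*a)·g_2 from -3*a*b - 3*a*c - 2*a + 11 → 6*a*c - 2*a + 11
  leading term a*c: subtract (6)·g_1 from 6*a*c - 2*a + 11 → -11/2*a + 2*c + 18
  leading term a: no divisor's leading term divides it; move -11/2*a to the remainder.
  leading term c: no divisor's leading term divides it; move 2*c to the remainder.
  leading term 1: no divisor's leading term divides it; move 18 to the remainder.
  normal form = -11/2*a + 2*c + 18.
The normal form is nonzero, so p ∉ I. Since p minus its normal form lies in I, I + (p) = I + (r) where r = -11/2*a + 2*c + 18; decide whether this ideal is the whole ring.
Run Buchberger on G together with r (pairs among the g_i already reduce to 0 since G is a Gröbner basis):
g_1 = a*c + 7/12*a - 1/3*c - 7/6, LT = a*c.
g_2 = b + 3*c, LT = b.
r = -11/2*a + 2*c + 18, LT = a.

S(g_1,r): lcm = a*c. S = 7/12*a + 4/11*c**2 + 97/33*c - 7/6.
  leading term a: subtract (-7/66)·r from 7/12*a + 4/11*c**2 + 97/33*c - 7/6 → 4/11*c**2 + 104/33*c + 49/66
  leading term c**2: no divisor's leading term divides it; move 4/11*c**2 to the remainder.
  leading term c: no divisor's leading term divides it; move 104/33*c to the remainder.
  leading term 1: no divisor's leading term divides it; move 49/66 to the remainder.
  remainder 4/11*c**2 + 104/33*c + 49/66 ≠ 0; add m_4 = 4/11*c**2 + 104/33*c + 49/66 to the basis.

The other S-polynomials (S(g_1,g_2), S(g_2,r), S(g_1,m_4), S(g_2,m_4), S(r,m_4)) all reduce to 0 modulo the current basis, so we have a Gröbner basis.
Inter-reduce: drop elements whose leading term is divisible by another's, tail-reduce, and make monic.
Reduced Gröbner basis: {a - 4/11*c - 36/11, b + 3*c, c**2 + 26/3*c + 49/24}.
The reduced Gröbner basis of I + (p) is {a - 4/11*c - 36/11, b + 3*c, c**2 + 26/3*c + 49/24} ≠ {1}, a proper ideal, so the enlarged system stays consistent: p is independent of I, with normal form -11/2*a + 2*c + 18.

-3*a*b - 3*a*c - 2*a + 11 is independent of I; its normal form modulo I is -11/2*a + 2*c + 18.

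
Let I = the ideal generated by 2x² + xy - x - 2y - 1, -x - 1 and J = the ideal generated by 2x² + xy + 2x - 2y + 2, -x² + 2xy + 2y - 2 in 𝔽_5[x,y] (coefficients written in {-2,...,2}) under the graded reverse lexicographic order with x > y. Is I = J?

Since reduced Gröbner bases are canonical representatives of ideals under a given ordering, it suffices to compute and compare them.
Buchberger on the first generating set:
f_1 = 2x² + xy - x - 2y - 1, LT = x².
f_2 = -x - 1, LT = x.

S(f_1,f_2): lcm = x². S = -2xy + x - y + 2.
  reduce S modulo (f_1, f_2):
  remainder y + 1 ≠ 0; add g_3 = y + 1 to the basis.

The other S-polynomials (S(f_1,g_3), S(f_2,g_3)) all reduce to 0 modulo the current basis, so we have a Gröbner basis.
Inter-reduce: drop elements whose leading term is divisible by another's, tail-reduce, and make monic.
Reduced Gröbner basis: {x + 1, y + 1}.

Buchberger on the second generating set:
h_1 = 2x² + xy + 2x - 2y + 2, LT = x².
h_2 = -x² + 2xy + 2y - 2, LT = x².

S(h_1,h_2): lcm = x². S = x + y - 1.
  reduce S modulo (h_1, h_2):
  remainder x + y - 1 ≠ 0; add k_3 = x + y - 1 to the basis.

S(h_1,k_3): lcm = x². S = 2xy + 2x - y + 1.
  reduce S modulo (h_1, h_2, k_3):
  remainder -2y² - y - 2 ≠ 0; add k_4 = -2y² - y - 2 to the basis.

The other S-polynomials (S(h_2,k_3), S(h_1,k_4), S(h_2,k_4), S(k_3,k_4)) all reduce to 0 modulo the current basis, so we have a Gröbner basis.
Inter-reduce: drop elements whose leading term is divisible by another's, tail-reduce, and make monic.
Reduced Gröbner basis: {y² - 2y + 1, x + y - 1}.

Since the reduced bases disagree, the two ideals are not the same.

No, the ideals differ.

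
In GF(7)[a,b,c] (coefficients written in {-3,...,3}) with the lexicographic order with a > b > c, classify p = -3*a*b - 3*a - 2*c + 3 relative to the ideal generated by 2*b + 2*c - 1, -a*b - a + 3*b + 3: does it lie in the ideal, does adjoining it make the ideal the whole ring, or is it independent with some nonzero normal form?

First compute the reduced Gröbner basis of I by Buchberger's algorithm.
f_1 = 2*b + 2*c - 1, LT = b.
f_2 = -a*b - a + 3*b + 3, LT = a*b.

S(f_1,f_2): lcm = a*b. S = a*c + 2*a + 3*b + 3.
  leading term a*c: no divisor's leading term divides it; move a*c to the remainder.
  leading term a: no divisor's leading term divides it; move 2*a to the remainder.
  leading term b: subtract (-2)·f_1 from 3*b + 3 → -3*c + 1
  leading term c: no divisor's leading term divides it; move -3*c to the remainder.
  leading term 1: no divisor's leading term divides it; move 1 to the remainder.
  remainder a*c + 2*a - 3*c + 1 ≠ 0; add h_3 = a*c + 2*a - 3*c + 1 to the basis.

The other S-polynomials (S(f_1,h_3), S(f_2,h_3)) all reduce to 0 modulo the current basis, so we have a Gröbner basis.
Inter-reduce: drop elements whose leading term is divisible by another's, tail-reduce, and make monic.
Reduced Gröbner basis: {a*c + 2*a - 3*c + 1, b + c + 3}.
Label its elements g_1 = a*c + 2*a - 3*c + 1, g_2 = b + c + 3.

Reduce p = -3*a*b - 3*a - 2*c + 3 modulo G:
  leading term a*b: subtract (-3*a)·g_2 from -3*a*b - 3*a - 2*c + 3 → 3*a*c - a - 2*c + 3
  leading term a*c: subtract (3)·g_1 from 3*a*c - a - 2*c + 3 → 0
  normal form = 0.
Since the normal form is 0, p ∈ I.

-3*a*b - 3*a - 2*c + 3 lies in I (it reduces to 0).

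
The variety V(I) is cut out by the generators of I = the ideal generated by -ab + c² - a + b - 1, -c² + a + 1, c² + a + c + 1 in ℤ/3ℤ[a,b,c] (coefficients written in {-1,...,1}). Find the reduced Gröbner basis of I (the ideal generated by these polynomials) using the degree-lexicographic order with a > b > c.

This is the nonlinear analogue of row-reducing a linear system.

f_1 = -ab + c² - a + b - 1, LT = ab.
f_2 = -c² + a + 1, LT = c².
f_3 = c² + a + c + 1, LT = c².

S(f_2,f_3): lcm = c². S = a - c + 1.
  leading term a: no divisor's leading term divides it; move a to the remainder.
  leading term c: no divisor's leading term divides it; move -c to the remainder.
  leading term 1: no divisor's leading term divides it; move 1 to the remainder.
  remainder a - c + 1 ≠ 0; add g_4 = a - c + 1 to the basis.

S(f_1,g_4): lcm = ab. S = bc - c² + a + b + 1.
  leading term bc: no divisor's leading term divides it; move bc to the remainder.
  leading term c²: subtract (1)·f_2 from -c² + a + b + 1 → b
  leading term b: no divisor's leading term divides it; move b to the remainder.
  remainder bc + b ≠ 0; add g_5 = bc + b to the basis.

S(f_2,g_5): lcm = bc². S = -ab - bc - b.
  leading term ab: subtract (1)·f_1 from -ab - bc - b → -bc - c² + a + b + 1
  leading term bc: subtract (-1)·g_5 from -bc - c² + a + b + 1 → -c² + a - b + 1
  leading term c²: subtract (1)·f_2 from -c² + a - b + 1 → -b
  leading term b: no divisor's leading term divides it; move -b to the remainder.
  remainder -b ≠ 0; add g_6 = -b to the basis.

The other S-polynomials (S(f_1,f_2), S(f_1,f_3), S(f_2,g_4), S(f_3,g_4), S(f_1,g_5), S(f_3,g_5), S(g_4,g_5), S(f_1,g_6), S(f_2,g_6), S(f_3,g_6), S(g_4,g_6), S(g_5,g_6)) all reduce to 0 modulo the current basis, so we have a Gröbner basis.
Inter-reduce: drop elements whose leading term is divisible by another's, tail-reduce, and make monic.

G = {c² - c, a - c + 1, b}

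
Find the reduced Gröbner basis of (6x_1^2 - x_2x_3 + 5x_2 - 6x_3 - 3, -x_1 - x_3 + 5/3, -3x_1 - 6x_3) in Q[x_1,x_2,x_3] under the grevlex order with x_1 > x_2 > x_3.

This is the nonlinear analogue of row-reducing a linear system.

f_1 = 6x_1^2 - x_2x_3 + 5x_2 - 6x_3 - 3, LT = x_1^2.
f_2 = -x_1 - x_3 + 5/3, LT = x_1.
f_3 = -3x_1 - 6x_3, LT = x_1.

S(f_1,f_2): lcm = x_1^2. S = -x_1x_3 - 1/6x_2x_3 + 5/3x_1 + 5/6x_2 - x_3 - 1/2.
  leading term x_1x_3: subtract (x_3)·f_2 from -x_1x_3 - 1/6x_2x_3 + 5/3x_1 + 5/6x_2 - x_3 - 1/2 → -1/6x_2x_3 + x_3^2 + 5/3x_1 + 5/6x_2 - 8/3x_3 - 1/2
  leading term x_2x_3: no divisor's leading term divides it; move -1/6x_2x_3 to the remainder.
  leading term x_3^2: no divisor's leading term divides it; move x_3^2 to the remainder.
  leading term x_1: subtract (-5/3)·f_2 from 5/3x_1 + 5/6x_2 - 8/3x_3 - 1/2 → 5/6x_2 - 13/3x_3 + 41/18
  leading term x_2: no divisor's leading term divides it; move 5/6x_2 to the remainder.
  leading term x_3: no divisor's leading term divides it; move -13/3x_3 to the remainder.
  leading term 1: no divisor's leading term divides it; move 41/18 to the remainder.
  remainder -1/6x_2x_3 + x_3^2 + 5/6x_2 - 13/3x_3 + 41/18 ≠ 0; add g_4 = -1/6x_2x_3 + x_3^2 + 5/6x_2 - 13/3x_3 + 41/18 to the basis.

S(f_1,f_3): lcm = x_1^2. S = -2x_1x_3 - 1/6x_2x_3 + 5/6x_2 - x_3 - 1/2.
  leading term x_1x_3: subtract (2x_3)·f_2 from -2x_1x_3 - 1/6x_2x_3 + 5/6x_2 - x_3 - 1/2 → -1/6x_2x_3 + 2x_3^2 + 5/6x_2 - 13/3x_3 - 1/2
  leading term x_2x_3: subtract (1)·g_4 from -1/6x_2x_3 + 2x_3^2 + 5/6x_2 - 13/3x_3 - 1/2 → x_3^2 - 25/9
  leading term x_3^2: no divisor's leading term divides it; move x_3^2 to the remainder.
  leading term 1: no divisor's leading term divides it; move -25/9 to the remainder.
  remainder x_3^2 - 25/9 ≠ 0; add g_5 = x_3^2 - 25/9 to the basis.

S(f_2,f_3): lcm = x_1. S = -x_3 - 5/3.
  leading term x_3: no divisor's leading term divides it; move -x_3 to the remainder.
  leading term 1: no divisor's leading term divides it; move -5/3 to the remainder.
  remainder -x_3 - 5/3 ≠ 0; add g_6 = -x_3 - 5/3 to the basis.

S(g_4,g_5): lcm = x_2x_3^2. S = -6x_3^3 - 5x_2x_3 + 26x_3^2 + 25/9x_2 - 41/3x_3.
  leading term x_3^3: subtract (-6x_3)·g_5 from -6x_3^3 - 5x_2x_3 + 26x_3^2 + 25/9x_2 - 41/3x_3 → -5x_2x_3 + 26x_3^2 + 25/9x_2 - 91/3x_3
  leading term x_2x_3: subtract (30)·g_4 from -5x_2x_3 + 26x_3^2 + 25/9x_2 - 91/3x_3 → -4x_3^2 - 200/9x_2 + 299/3x_3 - 205/3
  leading term x_3^2: subtract (-4)·g_5 from -4x_3^2 - 200/9x_2 + 299/3x_3 - 205/3 → -200/9x_2 + 299/3x_3 - 715/9
  leading term x_2: no divisor's leading term divides it; move -200/9x_2 to the remainder.
  leading term x_3: subtract (-299/3)·g_6 from 299/3x_3 - 715/9 → -2210/9
  leading term 1: no divisor's leading term divides it; move -2210/9 to the remainder.
  remainder -200/9x_2 - 2210/9 ≠ 0; add g_7 = -200/9x_2 - 2210/9 to the basis.

The other S-polynomials (S(f_1,g_4), S(f_2,g_4), S(f_3,g_4), S(f_1,g_5), S(f_2,g_5), S(f_3,g_5), S(f_1,g_6), S(f_2,g_6), S(f_3,g_6), S(g_4,g_6), S(g_5,g_6), S(f_1,g_7), S(f_2,g_7), S(f_3,g_7), S(g_4,g_7), S(g_5,g_7), S(g_6,g_7)) all reduce to 0 modulo the current basis, so we have a Gröbner basis.
Inter-reduce: drop elements whose leading term is divisible by another's, tail-reduce, and make monic.

G = {x_1 - 10/3, x_2 + 221/20, x_3 + 5/3}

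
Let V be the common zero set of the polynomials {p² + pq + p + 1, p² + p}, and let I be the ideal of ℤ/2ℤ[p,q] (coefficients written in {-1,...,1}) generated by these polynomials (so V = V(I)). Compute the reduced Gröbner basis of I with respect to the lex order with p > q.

f_1 = p² + pq + p + 1, LT = p².
f_2 = p² + p, LT = p².

S(f_1,f_2): lcm = p². S = pq + 1.
  leading term pq: no divisor's leading term divides it; move pq to the remainder.
  leading term 1: no divisor's leading term divides it; move 1 to the remainder.
  remainder pq + 1 ≠ 0; add g_3 = pq + 1 to the basis.

S(f_1,g_3): lcm = p²q. S = pq² + pq + p + q.
  leading term pq²: subtract (q)·g_3 from pq² + pq + p + q → pq + p
  leading term pq: subtract (1)·g_3 from pq + p → p + 1
  leading term p: no divisor's leading term divides it; move p to the remainder.
  leading term 1: no divisor's leading term divides it; move 1 to the remainder.
  remainder p + 1 ≠ 0; add g_4 = p + 1 to the basis.

S(g_3,g_4): lcm = pq. S = q + 1.
  leading term q: no divisor's leading term divides it; move q to the remainder.
  leading term 1: no divisor's leading term divides it; move 1 to the remainder.
  remainder q + 1 ≠ 0; add g_5 = q + 1 to the basis.

The other S-polynomials (S(f_2,g_3), S(f_1,g_4), S(f_2,g_4), S(f_1,g_5), S(f_2,g_5), S(g_3,g_5), S(g_4,g_5)) all reduce to 0 modulo the current basis, so we have a Gröbner basis.
Inter-reduce: drop elements whose leading term is divisible by another's, tail-reduce, and make monic.

G = {p + 1, q + 1}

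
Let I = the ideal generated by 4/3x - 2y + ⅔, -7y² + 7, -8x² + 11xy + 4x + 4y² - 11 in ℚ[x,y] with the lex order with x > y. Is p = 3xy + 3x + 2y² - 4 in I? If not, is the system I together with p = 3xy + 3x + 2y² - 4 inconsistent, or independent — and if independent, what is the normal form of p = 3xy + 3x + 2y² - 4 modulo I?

First compute the reduced Gröbner basis of I by Buchberger's algorithm.
f_1 = 4/3x - 2y + ⅔, LT = x.
f_2 = -7y² + 7, LT = y².
f_3 = -8x² + 11xy + 4x + 4y² - 11, LT = x².

S(f_1,f_2): leading monomials are coprime, so the S-polynomial reduces to 0 (Buchberger's first criterion).
S(f_1,f_3): lcm = x². S = -⅛xy + x + ½y² - 11/8.
  leading term xy: subtract (-3/32y)·f_1 from -⅛xy + x + ½y² - 11/8 → x + 5/16y² + 1/16y - 11/8
  leading term x: subtract (¾)·f_1 from x + 5/16y² + 1/16y - 11/8 → 5/16y² + 25/16y - 15/8
  leading term y²: subtract (-5/112)·f_2 from 5/16y² + 25/16y - 15/8 → 25/16y - 25/16
  leading term y: no divisor's leading term divides it; move 25/16y to the remainder.
  leading term 1: no divisor's leading term divides it; move -25/16 to the remainder.
  remainder 25/16y - 25/16 ≠ 0; add h_4 = 25/16y - 25/16 to the basis.

S(f_2,f_3): leading monomials are coprime, so the S-polynomial reduces to 0 (Buchberger's first criterion).
S(f_1,h_4): leading monomials are coprime, so the S-polynomial reduces to 0 (Buchberger's first criterion).
S(f_2,h_4): lcm = y². S = y - 1.
  leading term y: subtract (16/25)·h_4 from y - 1 → 0
  remainder 0.

S(f_3,h_4): leading monomials are coprime, so the S-polynomial reduces to 0 (Buchberger's first criterion).
Every S-polynomial of the final basis reduces to 0, so we have a Gröbner basis.
Inter-reduce: drop elements whose leading term is divisible by another's, tail-reduce, and make monic.
Reduced Gröbner basis: {x - 1, y - 1}.
Label its elements g_1 = x - 1, g_2 = y - 1.

Reduce p = 3xy + 3x + 2y² - 4 modulo G:
  leading term xy: subtract (3y)·g_1 from 3xy + 3x + 2y² - 4 → 3x + 2y² + 3y - 4
  leading term x: subtract (3)·g_1 from 3x + 2y² + 3y - 4 → 2y² + 3y - 1
  leading term y²: subtract (2y)·g_2 from 2y² + 3y - 1 → 5y - 1
  leading term y: subtract (5)·g_2 from 5y - 1 → 4
  leading term 1: no divisor's leading term divides it; move 4 to the remainder.
  normal form = 4.
The normal form is nonzero, so p ∉ I. Since p minus its normal form lies in I, I + (p) = I + (r) where r = 4; decide whether this ideal is the whole ring.
Here r = 4 is a nonzero constant, hence a unit: 1 ∈ I + (p), the Gröbner basis of I + (p) is {1}, and the enlarged system has no common solution — adjoining p is inconsistent.

Adjoining 3xy + 3x + 2y² - 4 makes the ideal the whole ring: the system is inconsistent.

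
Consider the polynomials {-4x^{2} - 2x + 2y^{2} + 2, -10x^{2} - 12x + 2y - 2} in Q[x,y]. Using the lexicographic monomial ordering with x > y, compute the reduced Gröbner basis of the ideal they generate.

G = {x + \tfrac{5}{7}y^{2} - \tfrac{2}{7}y + 1, y^{4} - \tfrac{4}{5}y^{3} + \tfrac{32}{25}y^{2} - \tfrac{21}{25}y}

f_1 = -4x^{2} - 2x + 2y^{2} + 2, LT = x^{2}.
f_2 = -10x^{2} - 12x + 2y - 2, LT = x^{2}.

S(f_1,f_2): lcm = x^{2}. S = -\tfrac{7}{10}x - \tfrac{1}{2}y^{2} + \tfrac{1}{5}y - \tfrac{7}{10}.
  reduce S modulo (f_1, f_2):
  remainder -\tfrac{7}{10}x - \tfrac{1}{2}y^{2} + \tfrac{1}{5}y - \tfrac{7}{10} ≠ 0; add g_3 = -\tfrac{7}{10}x - \tfrac{1}{2}y^{2} + \tfrac{1}{5}y - \tfrac{7}{10} to the basis.

S(f_1,g_3): lcm = x^{2}. S = -\tfrac{5}{7}xy^{2} + \tfrac{2}{7}xy - \tfrac{1}{2}x - \tfrac{1}{2}y^{2} - \tfrac{1}{2}.
  reduce S modulo (f_1, f_2, g_3):
  remainder \tfrac{25}{49}y^{4} - \tfrac{20}{49}y^{3} + \tfrac{32}{49}y^{2} - \tfrac{3}{7}y ≠ 0; add g_4 = \tfrac{25}{49}y^{4} - \tfrac{20}{49}y^{3} + \tfrac{32}{49}y^{2} - \tfrac{3}{7}y to the basis.

The other S-polynomials (S(f_2,g_3), S(f_1,g_4), S(f_2,g_4), S(g_3,g_4)) all reduce to 0 modulo the current basis, so we have a Gröbner basis.
Inter-reduce: drop elements whose leading term is divisible by another's, tail-reduce, and make monic.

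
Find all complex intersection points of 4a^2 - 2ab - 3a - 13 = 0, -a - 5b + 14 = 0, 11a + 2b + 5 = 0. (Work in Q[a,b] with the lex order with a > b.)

Compute a lex Gröbner basis by Buchberger's algorithm.
f_1 = 4a^2 - 2ab - 3a - 13, LT = a^2.
f_2 = -a - 5b + 14, LT = a.
f_3 = 11a + 2b + 5, LT = a.

S(f_1,f_2): lcm = a^2. S = -11/2ab + 53/4a - 13/4.
  leading term ab: subtract (11/2b)·f_2 from -11/2ab + 53/4a - 13/4 → 53/4a + 55/2b^2 - 77b - 13/4
  leading term a: subtract (-53/4)·f_2 from 53/4a + 55/2b^2 - 77b - 13/4 → 55/2b^2 - 573/4b + 729/4
  leading term b^2: no divisor's leading term divides it; move 55/2b^2 to the remainder.
  leading term b: no divisor's leading term divides it; move -573/4b to the remainder.
  leading term 1: no divisor's leading term divides it; move 729/4 to the remainder.
  remainder 55/2b^2 - 573/4b + 729/4 ≠ 0; add h_4 = 55/2b^2 - 573/4b + 729/4 to the basis.

S(f_1,f_3): lcm = a^2. S = -15/22ab - 53/44a - 13/4.
  leading term ab: subtract (15/22b)·f_2 from -15/22ab - 53/44a - 13/4 → -53/44a + 75/22b^2 - 105/11b - 13/4
  leading term a: subtract (53/44)·f_2 from -53/44a + 75/22b^2 - 105/11b - 13/4 → 75/22b^2 - 155/44b - 885/44
  leading term b^2: subtract (15/121)·h_4 from 75/22b^2 - 155/44b - 885/44 → 3445/242b - 10335/242
  leading term b: no divisor's leading term divides it; move 3445/242b to the remainder.
  leading term 1: no divisor's leading term divides it; move -10335/242 to the remainder.
  remainder 3445/242b - 10335/242 ≠ 0; add h_5 = 3445/242b - 10335/242 to the basis.

The other S-polynomials (S(f_2,f_3), S(f_1,h_4), S(f_2,h_4), S(f_3,h_4), S(f_1,h_5), S(f_2,h_5), S(f_3,h_5), S(h_4,h_5)) all reduce to 0 modulo the current basis, so we have a Gröbner basis.
Inter-reduce: drop elements whose leading term is divisible by another's, tail-reduce, and make monic.
Reduced Gröbner basis: {a + 1, b - 3}.

The lex basis is triangular: the last element involves only b. Solving b - 3 = 0 gives b ∈ {3}; substituting each value into the earlier elements determines the remaining variables.
  b = 3: the earlier basis element becomes a + 1 = 0, giving a = -1 — point (-1, 3).
Check: every point annihilates each of the original generators.

{(-1, 3)}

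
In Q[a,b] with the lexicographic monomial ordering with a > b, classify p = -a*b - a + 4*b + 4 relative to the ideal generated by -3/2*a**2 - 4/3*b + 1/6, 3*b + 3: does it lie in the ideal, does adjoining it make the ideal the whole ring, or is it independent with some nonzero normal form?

-a*b - a + 4*b + 4 lies in I (it reduces to 0).

First compute the reduced Gröbner basis of I by Buchberger's algorithm.
f_1 = -3/2*a**2 - 4/3*b + 1/6, LT = a**2.
f_2 = 3*b + 3, LT = b.

The S-polynomials (S(f_1,f_2)) all reduce to 0 modulo the current basis, so we have a Gröbner basis.
Inter-reduce: drop elements whose leading term is divisible by another's, tail-reduce, and make monic.
Reduced Gröbner basis: {a**2 - 1, b + 1}.
Label its elements g_1 = a**2 - 1, g_2 = b + 1.

Reduce p = -a*b - a + 4*b + 4 modulo G:
  leading term a*b: subtract (-a)·g_2 from -a*b - a + 4*b + 4 → 4*b + 4
  leading term b: subtract (4)·g_2 from 4*b + 4 → 0
  normal form = 0.
Since the normal form is 0, p ∈ I.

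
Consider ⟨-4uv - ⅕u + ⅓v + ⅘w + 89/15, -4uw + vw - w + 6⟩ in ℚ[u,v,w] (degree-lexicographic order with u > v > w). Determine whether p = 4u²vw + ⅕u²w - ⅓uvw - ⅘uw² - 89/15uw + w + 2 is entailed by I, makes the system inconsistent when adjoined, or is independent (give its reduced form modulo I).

First compute the reduced Gröbner basis of I by Buchberger's algorithm.
f_1 = -4uv - ⅕u + ⅓v + ⅘w + 89/15, LT = uv.
f_2 = -4uw + vw - w + 6, LT = uw.

S(f_1,f_2): lcm = uvw. S = ¼v²w + 1/20uw - ⅓vw - ⅕w² + 3/2v - 89/60w.
  leading term v²w: no divisor's leading term divides it; move ¼v²w to the remainder.
  leading term uw: subtract (-1/80)·f_2 from 1/20uw - ⅓vw - ⅕w² + 3/2v - 89/60w → -77/240vw - ⅕w² + 3/2v - 359/240w + 3/40
  leading term vw: no divisor's leading term divides it; move -77/240vw to the remainder.
  leading term w²: no divisor's leading term divides it; move -⅕w² to the remainder.
  leading term v: no divisor's leading term divides it; move 3/2v to the remainder.
  leading term w: no divisor's leading term divides it; move -359/240w to the remainder.
  leading term 1: no divisor's leading term divides it; move 3/40 to the remainder.
  remainder ¼v²w - 77/240vw - ⅕w² + 3/2v - 359/240w + 3/40 ≠ 0; add h_3 = ¼v²w - 77/240vw - ⅕w² + 3/2v - 359/240w + 3/40 to the basis.

The other S-polynomials (S(f_1,h_3), S(f_2,h_3)) all reduce to 0 modulo the current basis, so we have a Gröbner basis.
Inter-reduce: drop elements whose leading term is divisible by another's, tail-reduce, and make monic.
Reduced Gröbner basis: {v²w - 77/60vw - ⅘w² + 6v - 359/60w + 3/10, uv + 1/20u - 1/12v - ⅕w - 89/60, uw - ¼vw + ¼w - 3/2}.
Label its elements g_1 = v²w - 77/60vw - ⅘w² + 6v - 359/60w + 3/10, g_2 = uv + 1/20u - 1/12v - ⅕w - 89/60, g_3 = uw - ¼vw + ¼w - 3/2.

Reduce p = 4u²vw + ⅕u²w - ⅓uvw - ⅘uw² - 89/15uw + w + 2 modulo G:
  leading term u²vw: subtract (4uw)·g_2 from 4u²vw + ⅕u²w - ⅓uvw - ⅘uw² - 89/15uw + w + 2 → w + 2
  leading term w: no divisor's leading term divides it; move w to the remainder.
  leading term 1: no divisor's leading term divides it; move 2 to the remainder.
  normal form = w + 2.
The normal form is nonzero, so p ∉ I. Since p minus its normal form lies in I, I + (p) = I + (r) where r = w + 2; decide whether this ideal is the whole ring.
Run Buchberger on G together with r (pairs among the g_i already reduce to 0 since G is a Gröbner basis):
g_1 = v²w - 77/60vw - ⅘w² + 6v - 359/60w + 3/10, LT = v²w.
g_2 = uv + 1/20u - 1/12v - ⅕w - 89/60, LT = uv.
g_3 = uw - ¼vw + ¼w - 3/2, LT = uw.
r = w + 2, LT = w.

S(g_1,r): lcm = v²w. S = -2v² - 77/60vw - ⅘w² + 6v - 359/60w + 3/10.
  leading term v²: no divisor's leading term divides it; move -2v² to the remainder.
  leading term vw: subtract (-77/60v)·r from -77/60vw - ⅘w² + 6v - 359/60w + 3/10 → -⅘w² + 257/30v - 359/60w + 3/10
  leading term w²: subtract (-⅘w)·r from -⅘w² + 257/30v - 359/60w + 3/10 → 257/30v - 263/60w + 3/10
  leading term v: no divisor's leading term divides it; move 257/30v to the remainder.
  leading term w: subtract (-263/60)·r from -263/60w + 3/10 → 136/15
  leading term 1: no divisor's leading term divides it; move 136/15 to the remainder.
  remainder -2v² + 257/30v + 136/15 ≠ 0; add m_5 = -2v² + 257/30v + 136/15 to the basis.

S(g_3,r): lcm = uw. S = -¼vw - 2u + ¼w - 3/2.
  leading term vw: subtract (-¼v)·r from -¼vw - 2u + ¼w - 3/2 → -2u + ½v + ¼w - 3/2
  leading term u: no divisor's leading term divides it; move -2u to the remainder.
  leading term v: no divisor's leading term divides it; move ½v to the remainder.
  leading term w: subtract (¼)·r from ¼w - 3/2 → -2
  leading term 1: no divisor's leading term divides it; move -2 to the remainder.
  remainder -2u + ½v - 2 ≠ 0; add m_6 = -2u + ½v - 2 to the basis.

The other S-polynomials (S(g_1,g_2), S(g_1,g_3), S(g_2,g_3), S(g_2,r), S(g_1,m_5), S(g_2,m_5), S(g_3,m_5), S(r,m_5), S(g_1,m_6), S(g_2,m_6), S(g_3,m_6), S(r,m_6), S(m_5,m_6)) all reduce to 0 modulo the current basis, so we have a Gröbner basis.
Inter-reduce: drop elements whose leading term is divisible by another's, tail-reduce, and make monic.
Reduced Gröbner basis: {v² - 257/60v - 68/15, u - ¼v + 1, w + 2}.
The reduced Gröbner basis of I + (p) is {v² - 257/60v - 68/15, u - ¼v + 1, w + 2} ≠ {1}, a proper ideal, so the enlarged system stays consistent: p is independent of I, with normal form w + 2.

4u²vw + ⅕u²w - ⅓uvw - ⅘uw² - 89/15uw + w + 2 is independent of I; its normal form modulo I is w + 2.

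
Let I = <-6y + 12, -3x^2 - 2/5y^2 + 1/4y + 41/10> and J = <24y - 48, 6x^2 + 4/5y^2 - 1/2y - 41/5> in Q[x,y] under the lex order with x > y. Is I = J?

Yes, the ideals are equal.

For a fixed monomial order, each ideal has a unique reduced Gröbner basis; comparing bases decides equality.
Buchberger on the first generating set:
f_1 = -6y + 12, LT = y.
f_2 = -3x^2 - 2/5y^2 + 1/4y + 41/10, LT = x^2.

The S-polynomials (S(f_1,f_2)) all reduce to 0 modulo the current basis, so we have a Gröbner basis.
Inter-reduce: drop elements whose leading term is divisible by another's, tail-reduce, and make monic.
Reduced Gröbner basis: {x^2 - 1, y - 2}.

Buchberger on the second generating set:
h_1 = 24y - 48, LT = y.
h_2 = 6x^2 + 4/5y^2 - 1/2y - 41/5, LT = x^2.

The S-polynomials (S(h_1,h_2)) all reduce to 0 modulo the current basis, so we have a Gröbner basis.
Inter-reduce: drop elements whose leading term is divisible by another's, tail-reduce, and make monic.
Reduced Gröbner basis: {x^2 - 1, y - 2}.

Same reduced basis, so the two generating sets span the same ideal.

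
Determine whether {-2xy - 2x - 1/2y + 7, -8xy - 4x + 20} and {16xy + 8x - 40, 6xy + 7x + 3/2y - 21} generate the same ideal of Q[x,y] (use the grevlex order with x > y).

No, the ideals differ.

For a fixed monomial order, each ideal has a unique reduced Gröbner basis; comparing bases decides equality.
Buchberger on the first generating set:
f_1 = -2xy - 2x - 1/2y + 7, LT = xy.
f_2 = -8xy - 4x + 20, LT = xy.

S(f_1,f_2): lcm = xy. S = 1/2x + 1/4y - 1.
  reduce S modulo (f_1, f_2):
  remainder 1/2x + 1/4y - 1 ≠ 0; add g_3 = 1/2x + 1/4y - 1 to the basis.

S(f_1,g_3): lcm = xy. S = -1/2y^2 + x + 9/4y - 7/2.
  reduce S modulo (f_1, f_2, g_3):
  remainder -1/2y^2 + 7/4y - 3/2 ≠ 0; add g_4 = -1/2y^2 + 7/4y - 3/2 to the basis.

The other S-polynomials (S(f_2,g_3), S(f_1,g_4), S(f_2,g_4), S(g_3,g_4)) all reduce to 0 modulo the current basis, so we have a Gröbner basis.
Inter-reduce: drop elements whose leading term is divisible by another's, tail-reduce, and make monic.
Reduced Gröbner basis: {y^2 - 7/2y + 3, x + 1/2y - 2}.

Buchberger on the second generating set:
h_1 = 16xy + 8x - 40, LT = xy.
h_2 = 6xy + 7x + 3/2y - 21, LT = xy.

S(h_1,h_2): lcm = xy. S = -2/3x - 1/4y + 1.
  reduce S modulo (h_1, h_2):
  remainder -2/3x - 1/4y + 1 ≠ 0; add k_3 = -2/3x - 1/4y + 1 to the basis.

S(h_1,k_3): lcm = xy. S = -3/8y^2 + 1/2x + 3/2y - 5/2.
  reduce S modulo (h_1, h_2, k_3):
  remainder -3/8y^2 + 21/16y - 7/4 ≠ 0; add k_4 = -3/8y^2 + 21/16y - 7/4 to the basis.

The other S-polynomials (S(h_2,k_3), S(h_1,k_4), S(h_2,k_4), S(k_3,k_4)) all reduce to 0 modulo the current basis, so we have a Gröbner basis.
Inter-reduce: drop elements whose leading term is divisible by another's, tail-reduce, and make monic.
Reduced Gröbner basis: {y^2 - 7/2y + 14/3, x + 3/8y - 3/2}.

These differ, so the ideals are not equal.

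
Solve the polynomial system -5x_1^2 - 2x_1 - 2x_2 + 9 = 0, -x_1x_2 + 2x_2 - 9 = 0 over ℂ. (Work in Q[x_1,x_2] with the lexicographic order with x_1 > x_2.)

Compute a lex Gröbner basis by Buchberger's algorithm.
f_1 = -5x_1^2 - 2x_1 - 2x_2 + 9, LT = x_1^2.
f_2 = -x_1x_2 + 2x_2 - 9, LT = x_1x_2.

S(f_1,f_2): lcm = x_1^2x_2. S = 12/5x_1x_2 - 9x_1 + 2/5x_2^2 - 9/5x_2.
  leading term x_1x_2: subtract (-12/5)·f_2 from 12/5x_1x_2 - 9x_1 + 2/5x_2^2 - 9/5x_2 → -9x_1 + 2/5x_2^2 + 3x_2 - 108/5
  leading term x_1: no divisor's leading term divides it; move -9x_1 to the remainder.
  leading term x_2^2: no divisor's leading term divides it; move 2/5x_2^2 to the remainder.
  leading term x_2: no divisor's leading term divides it; move 3x_2 to the remainder.
  leading term 1: no divisor's leading term divides it; move -108/5 to the remainder.
  remainder -9x_1 + 2/5x_2^2 + 3x_2 - 108/5 ≠ 0; add h_3 = -9x_1 + 2/5x_2^2 + 3x_2 - 108/5 to the basis.

S(f_1,h_3): lcm = x_1^2. S = 2/45x_1x_2^2 + 1/3x_1x_2 - 2x_1 + 2/5x_2 - 9/5.
  leading term x_1x_2^2: subtract (-2/45x_2)·f_2 from 2/45x_1x_2^2 + 1/3x_1x_2 - 2x_1 + 2/5x_2 - 9/5 → 1/3x_1x_2 - 2x_1 + 4/45x_2^2 - 9/5
  leading term x_1x_2: subtract (-1/3)·f_2 from 1/3x_1x_2 - 2x_1 + 4/45x_2^2 - 9/5 → -2x_1 + 4/45x_2^2 + 2/3x_2 - 24/5
  leading term x_1: subtract (2/9)·h_3 from -2x_1 + 4/45x_2^2 + 2/3x_2 - 24/5 → 0
  remainder 0.

S(f_2,h_3): lcm = x_1x_2. S = 2/45x_2^3 + 1/3x_2^2 - 22/5x_2 + 9.
  leading term x_2^3: no divisor's leading term divides it; move 2/45x_2^3 to the remainder.
  leading term x_2^2: no divisor's leading term divides it; move 1/3x_2^2 to the remainder.
  leading term x_2: no divisor's leading term divides it; move -22/5x_2 to the remainder.
  leading term 1: no divisor's leading term divides it; move 9 to the remainder.
  remainder 2/45x_2^3 + 1/3x_2^2 - 22/5x_2 + 9 ≠ 0; add h_4 = 2/45x_2^3 + 1/3x_2^2 - 22/5x_2 + 9 to the basis.

S(f_1,h_4): leading monomials are coprime, so the S-polynomial reduces to 0 (Buchberger's first criterion).
S(f_2,h_4): lcm = x_1x_2^3. S = -15/2x_1x_2^2 + 99x_1x_2 - 405/2x_1 - 2x_2^3 + 9x_2^2.
  leading term x_1x_2^2: subtract (15/2x_2)·f_2 from -15/2x_1x_2^2 + 99x_1x_2 - 405/2x_1 - 2x_2^3 + 9x_2^2 → 99x_1x_2 - 405/2x_1 - 2x_2^3 - 6x_2^2 + 135/2x_2
  leading term x_1x_2: subtract (-99)·f_2 from 99x_1x_2 - 405/2x_1 - 2x_2^3 - 6x_2^2 + 135/2x_2 → -405/2x_1 - 2x_2^3 - 6x_2^2 + 531/2x_2 - 891
  leading term x_1: subtract (45/2)·h_3 from -405/2x_1 - 2x_2^3 - 6x_2^2 + 531/2x_2 - 891 → -2x_2^3 - 15x_2^2 + 198x_2 - 405
  leading term x_2^3: subtract (-45)·h_4 from -2x_2^3 - 15x_2^2 + 198x_2 - 405 → 0
  remainder 0.

S(h_3,h_4): leading monomials are coprime, so the S-polynomial reduces to 0 (Buchberger's first criterion).
Every S-polynomial of the final basis reduces to 0, so we have a Gröbner basis.
Inter-reduce: drop elements whose leading term is divisible by another's, tail-reduce, and make monic.
Reduced Gröbner basis: {x_1 - 2/45x_2^2 - 1/3x_2 + 12/5, x_2^3 + 15/2x_2^2 - 99x_2 + 405/2}.

The lex basis is triangular: the last element involves only x_2. Solving x_2^3 + 15/2x_2^2 - 99x_2 + 405/2 = 0 gives x_2 ∈ {-15, 3, 9/2}; substituting each value into the earlier elements determines the remaining variables.
  x_2 = -15: the earlier basis element becomes x_1 - 13/5 = 0, giving x_1 = 13/5 — point (13/5, -15).
  x_2 = 3: the earlier basis element becomes x_1 + 1 = 0, giving x_1 = -1 — point (-1, 3).
  x_2 = 9/2: the earlier basis element becomes x_1 = 0, giving x_1 = 0 — point (0, 9/2).

{(13/5, -15), (-1, 3), (0, 9/2)}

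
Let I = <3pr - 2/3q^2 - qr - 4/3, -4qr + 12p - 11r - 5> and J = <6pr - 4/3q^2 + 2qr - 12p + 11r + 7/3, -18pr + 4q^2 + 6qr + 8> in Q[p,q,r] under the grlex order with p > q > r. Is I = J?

Yes, the ideals are equal.

Equality of ideals is decidable: compute both reduced Gröbner bases (unique for the ordering) and check whether they agree.
Buchberger on the first generating set:
f_1 = 3pr - 2/3q^2 - qr - 4/3, LT = pr.
f_2 = -4qr + 12p - 11r - 5, LT = qr.

S(f_1,f_2): lcm = pqr. S = -2/9q^3 - 1/3q^2r + 3p^2 - 11/4pr - 5/4p - 4/9q.
  reduce S modulo (f_1, f_2):
  remainder -2/9q^3 + 3p^2 - pq - 11/18q^2 - 5/4p - 1/36q - 11/9 ≠ 0; add g_3 = -2/9q^3 + 3p^2 - pq - 11/18q^2 - 5/4p - 1/36q - 11/9 to the basis.

The other S-polynomials (S(f_1,g_3), S(f_2,g_3)) all reduce to 0 modulo the current basis, so we have a Gröbner basis.
Inter-reduce: drop elements whose leading term is divisible by another's, tail-reduce, and make monic.
Reduced Gröbner basis: {q^3 - 27/2p^2 + 9/2pq + 11/4q^2 + 45/8p + 1/8q + 11/2, pr - 2/9q^2 - p + 11/12r - 1/36, qr - 3p + 11/4r + 5/4}.

Buchberger on the second generating set:
h_1 = 6pr - 4/3q^2 + 2qr - 12p + 11r + 7/3, LT = pr.
h_2 = -18pr + 4q^2 + 6qr + 8, LT = pr.

S(h_1,h_2): lcm = pr. S = 2/3qr - 2p + 11/6r + 5/6.
  reduce S modulo (h_1, h_2):
  remainder 2/3qr - 2p + 11/6r + 5/6 ≠ 0; add k_3 = 2/3qr - 2p + 11/6r + 5/6 to the basis.

S(h_1,k_3): lcm = pqr. S = -2/9q^3 + 1/3q^2r + 3p^2 - 2pq - 11/4pr + 11/6qr - 5/4p + 7/18q.
  reduce S modulo (h_1, h_2, k_3):
  remainder -2/9q^3 + 3p^2 - pq - 11/18q^2 - 5/4p - 1/36q - 11/9 ≠ 0; add k_4 = -2/9q^3 + 3p^2 - pq - 11/18q^2 - 5/4p - 1/36q - 11/9 to the basis.

The other S-polynomials (S(h_2,k_3), S(h_1,k_4), S(h_2,k_4), S(k_3,k_4)) all reduce to 0 modulo the current basis, so we have a Gröbner basis.
Inter-reduce: drop elements whose leading term is divisible by another's, tail-reduce, and make monic.
Reduced Gröbner basis: {q^3 - 27/2p^2 + 9/2pq + 11/4q^2 + 45/8p + 1/8q + 11/2, pr - 2/9q^2 - p + 11/12r - 1/36, qr - 3p + 11/4r + 5/4}.

These coincide, so the ideals are equal.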